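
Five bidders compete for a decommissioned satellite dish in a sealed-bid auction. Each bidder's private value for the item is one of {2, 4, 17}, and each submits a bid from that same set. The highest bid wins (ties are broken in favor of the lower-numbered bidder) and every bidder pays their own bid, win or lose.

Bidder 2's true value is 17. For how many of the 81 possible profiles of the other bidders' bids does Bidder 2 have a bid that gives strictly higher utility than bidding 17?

Others bid (2, 2, 2, 2): truth gives 0; bid 4 gives 13 > 0. Violating.
Others bid (2, 2, 2, 4): truth gives 0; bid 4 gives 13 > 0. Violating.
Others bid (2, 2, 4, 2): truth gives 0; bid 4 gives 13 > 0. Violating.
Others bid (2, 2, 4, 4): truth gives 0; bid 4 gives 13 > 0. Violating.
Others bid (2, 2, 2, 17): truth gives 0; no alternative beats it.
Others bid (2, 2, 4, 17): truth gives 0; no alternative beats it.
(Checking all 81 profiles: 35 have a profitable deviation, 46 do not.)

35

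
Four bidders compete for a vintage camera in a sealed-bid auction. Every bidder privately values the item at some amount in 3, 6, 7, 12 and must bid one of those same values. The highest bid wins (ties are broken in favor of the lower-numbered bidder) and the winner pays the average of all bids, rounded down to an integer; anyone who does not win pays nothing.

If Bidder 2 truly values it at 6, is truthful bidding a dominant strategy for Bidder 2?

No

Consider the case where Bidder 1 bids 3, Bidder 3 bids 3 and Bidder 4 bids 7.
Truthful bid 6: loses, pays 0, utility 0.
Bid 7 instead: wins, pays 5, utility 6 - 5 = 1.
Since 1 > 0, bidding 7 is strictly better here, so truthful bidding is not dominant.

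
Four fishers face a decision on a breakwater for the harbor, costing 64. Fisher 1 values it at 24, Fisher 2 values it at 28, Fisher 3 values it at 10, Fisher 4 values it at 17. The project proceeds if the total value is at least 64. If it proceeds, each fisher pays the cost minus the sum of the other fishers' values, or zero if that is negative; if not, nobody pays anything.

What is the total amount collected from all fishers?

24

Total value 79 ≥ cost 64, so it is built.
Fisher 1: others sum to 55; max(0, 64 - 55) = 9.
Fisher 2: others sum to 51; max(0, 64 - 51) = 13.
Fisher 3: others sum to 69; max(0, 64 - 69) = 0.
Fisher 4: others sum to 62; max(0, 64 - 62) = 2.
Total collected = 9 + 13 + 0 + 2 = 24.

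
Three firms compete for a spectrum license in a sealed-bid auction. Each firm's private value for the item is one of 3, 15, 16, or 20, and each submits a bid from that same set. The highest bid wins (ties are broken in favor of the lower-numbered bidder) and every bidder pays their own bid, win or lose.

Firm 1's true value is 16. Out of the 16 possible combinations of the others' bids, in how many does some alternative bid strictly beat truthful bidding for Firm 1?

11

Others bid (3, 3): truth gives 0; bid 3 gives 13 > 0. Violating.
Others bid (3, 15): truth gives 0; bid 15 gives 1 > 0. Violating.
Others bid (3, 20): truth gives -16; bid 3 gives -3 > -16. Violating.
Others bid (15, 3): truth gives 0; bid 15 gives 1 > 0. Violating.
Others bid (3, 16): truth gives 0; no alternative beats it.
Others bid (15, 16): truth gives 0; no alternative beats it.
(Checking all 16 profiles: 11 have a profitable deviation, 5 do not.)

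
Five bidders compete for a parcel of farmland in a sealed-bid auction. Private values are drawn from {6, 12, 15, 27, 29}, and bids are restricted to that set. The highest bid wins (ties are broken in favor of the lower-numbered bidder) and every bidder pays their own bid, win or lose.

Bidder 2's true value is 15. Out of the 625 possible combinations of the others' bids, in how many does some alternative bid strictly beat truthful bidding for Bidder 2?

Others bid (6, 6, 6, 6): truth gives 0; bid 12 gives 3 > 0. Violating.
Others bid (6, 6, 6, 12): truth gives 0; bid 12 gives 3 > 0. Violating.
Others bid (6, 6, 6, 27): truth gives -15; bid 6 gives -6 > -15. Violating.
Others bid (6, 6, 6, 29): truth gives -15; bid 6 gives -6 > -15. Violating.
Others bid (6, 6, 6, 15): truth gives 0; no alternative beats it.
Others bid (6, 6, 12, 15): truth gives 0; no alternative beats it.
(Checking all 625 profiles: 579 have a profitable deviation, 46 do not.)

579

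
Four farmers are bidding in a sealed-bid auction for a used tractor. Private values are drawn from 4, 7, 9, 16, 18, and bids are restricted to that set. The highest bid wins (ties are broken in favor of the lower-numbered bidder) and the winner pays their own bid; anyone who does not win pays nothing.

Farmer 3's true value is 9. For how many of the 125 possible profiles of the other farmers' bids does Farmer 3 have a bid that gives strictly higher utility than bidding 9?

Others bid (4, 4, 4): truth gives 0; bid 7 gives 2 > 0. Violating.
Others bid (4, 4, 7): truth gives 0; bid 7 gives 2 > 0. Violating.
Others bid (4, 4, 9): truth gives 0; no alternative beats it.
Others bid (4, 4, 16): truth gives 0; no alternative beats it.
(Checking all 125 profiles: 2 have a profitable deviation, 123 do not.)

2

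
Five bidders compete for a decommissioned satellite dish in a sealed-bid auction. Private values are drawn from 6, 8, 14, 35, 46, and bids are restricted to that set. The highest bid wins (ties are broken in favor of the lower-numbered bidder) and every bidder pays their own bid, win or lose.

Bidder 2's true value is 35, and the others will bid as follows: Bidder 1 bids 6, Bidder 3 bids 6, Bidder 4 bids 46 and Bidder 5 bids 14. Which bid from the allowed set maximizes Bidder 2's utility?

6

Bid 6: loses but pays 6, utility -6.
Bid 8: loses but pays 8, utility -8.
Bid 14: loses but pays 14, utility -14.
Bid 35: loses but pays 35, utility -35.
Bid 46: wins, pays 46, utility 35 - 46 = -11.
The best choice is 6 with utility -6.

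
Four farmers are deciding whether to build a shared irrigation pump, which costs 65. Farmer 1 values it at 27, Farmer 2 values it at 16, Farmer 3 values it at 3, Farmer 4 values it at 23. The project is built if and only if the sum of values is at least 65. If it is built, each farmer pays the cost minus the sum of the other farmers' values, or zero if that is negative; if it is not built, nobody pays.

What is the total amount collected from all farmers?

54

Total value 69 ≥ cost 65, so it is built.
Farmer 1: others sum to 42; max(0, 65 - 42) = 23.
Farmer 2: others sum to 53; max(0, 65 - 53) = 12.
Farmer 3: others sum to 66; max(0, 65 - 66) = 0.
Farmer 4: others sum to 46; max(0, 65 - 46) = 19.
Total collected = 23 + 12 + 0 + 19 = 54.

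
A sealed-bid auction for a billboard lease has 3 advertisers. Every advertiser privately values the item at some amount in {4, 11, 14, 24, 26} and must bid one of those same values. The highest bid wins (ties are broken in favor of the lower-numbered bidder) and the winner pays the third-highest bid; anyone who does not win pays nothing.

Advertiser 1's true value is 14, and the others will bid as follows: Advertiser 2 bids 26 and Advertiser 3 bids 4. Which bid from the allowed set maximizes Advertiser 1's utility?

26

Bid 4: loses, pays 0, utility 0.
Bid 11: loses, pays 0, utility 0.
Bid 14: loses, pays 0, utility 0.
Bid 24: loses, pays 0, utility 0.
Bid 26: wins, pays 4, utility 14 - 4 = 10.
The best choice is 26 with utility 10.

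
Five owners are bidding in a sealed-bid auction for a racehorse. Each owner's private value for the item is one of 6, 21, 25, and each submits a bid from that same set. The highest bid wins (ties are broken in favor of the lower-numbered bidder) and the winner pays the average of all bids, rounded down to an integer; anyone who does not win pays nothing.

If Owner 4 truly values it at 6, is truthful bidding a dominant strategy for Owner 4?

Yes

Check each profile of the others' bids and compare truth against every alternative bid.
Others bid (6, 6, 6, 21): truth gives 0, best alternative gives -6.
Others bid (6, 6, 6, 6): truth gives 0, best alternative gives -3.
Others bid (6, 6, 6, 25): truth gives 0, best alternative gives 0.
Others bid (6, 6, 21, 6): truth gives 0, best alternative gives 0.
Others bid (6, 6, 21, 21): truth gives 0, best alternative gives 0.
Others bid (6, 6, 21, 25): truth gives 0, best alternative gives 0.
(Remaining 75 profiles checked similarly; truth is weakly best in each.)
In every case the truthful bid is at least as good as any alternative, so it is a dominant strategy.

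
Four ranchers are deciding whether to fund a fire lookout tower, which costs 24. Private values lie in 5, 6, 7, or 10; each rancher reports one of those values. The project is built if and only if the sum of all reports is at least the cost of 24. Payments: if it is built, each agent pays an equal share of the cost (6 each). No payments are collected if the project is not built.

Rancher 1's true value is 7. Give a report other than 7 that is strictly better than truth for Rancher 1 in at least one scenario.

10

Suppose Rancher 2 reports 5, Rancher 3 reports 5 and Rancher 4 reports 5.
Report 7: project not built, utility 0.
Report 10: project built, pays 6, utility 7 - 6 = 1.
So reporting 10 beats truth here (1 > 0).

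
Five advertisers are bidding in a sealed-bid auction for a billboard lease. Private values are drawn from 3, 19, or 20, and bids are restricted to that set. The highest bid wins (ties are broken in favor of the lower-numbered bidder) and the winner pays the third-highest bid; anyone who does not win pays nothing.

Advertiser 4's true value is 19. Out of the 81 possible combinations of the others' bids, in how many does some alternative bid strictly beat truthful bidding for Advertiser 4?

4

Others bid (3, 3, 3, 20): truth gives 0; bid 20 gives 16 > 0. Violating.
Others bid (3, 3, 19, 3): truth gives 0; bid 20 gives 16 > 0. Violating.
Others bid (3, 19, 3, 3): truth gives 0; bid 20 gives 16 > 0. Violating.
Others bid (19, 3, 3, 3): truth gives 0; bid 20 gives 16 > 0. Violating.
Others bid (3, 3, 3, 3): truth gives 16; no alternative beats it.
Others bid (3, 3, 3, 19): truth gives 16; no alternative beats it.
(Checking all 81 profiles: 4 have a profitable deviation, 77 do not.)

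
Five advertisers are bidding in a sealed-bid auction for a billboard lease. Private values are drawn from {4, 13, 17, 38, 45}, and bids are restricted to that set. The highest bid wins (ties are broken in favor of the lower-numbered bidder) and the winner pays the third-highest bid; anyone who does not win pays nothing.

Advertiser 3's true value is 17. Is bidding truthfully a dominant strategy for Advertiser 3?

No

Consider the case where Advertiser 1 bids 4, Advertiser 2 bids 4, Advertiser 4 bids 4 and Advertiser 5 bids 38.
Truthful bid 17: loses, pays 0, utility 0.
Bid 38 instead: wins, pays 4, utility 17 - 4 = 13.
Since 13 > 0, bidding 38 is strictly better here, so truthful bidding is not dominant.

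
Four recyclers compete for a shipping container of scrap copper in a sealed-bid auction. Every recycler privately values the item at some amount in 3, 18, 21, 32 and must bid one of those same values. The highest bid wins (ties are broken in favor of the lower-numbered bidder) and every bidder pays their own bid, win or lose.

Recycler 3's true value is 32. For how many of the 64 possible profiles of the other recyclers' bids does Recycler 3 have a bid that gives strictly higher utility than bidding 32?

Others bid (3, 3, 3): truth gives 0; bid 18 gives 14 > 0. Violating.
Others bid (3, 3, 18): truth gives 0; bid 18 gives 14 > 0. Violating.
Others bid (3, 3, 21): truth gives 0; bid 21 gives 11 > 0. Violating.
Others bid (3, 18, 3): truth gives 0; bid 21 gives 11 > 0. Violating.
Others bid (3, 3, 32): truth gives 0; no alternative beats it.
Others bid (3, 18, 32): truth gives 0; no alternative beats it.
(Checking all 64 profiles: 40 have a profitable deviation, 24 do not.)

40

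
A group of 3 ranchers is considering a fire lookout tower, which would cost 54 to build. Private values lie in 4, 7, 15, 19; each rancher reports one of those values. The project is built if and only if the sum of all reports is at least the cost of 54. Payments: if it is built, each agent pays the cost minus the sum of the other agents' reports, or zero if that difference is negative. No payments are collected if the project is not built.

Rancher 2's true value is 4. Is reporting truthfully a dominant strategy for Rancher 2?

Yes

Check each profile of the others' reports and compare truth against every alternative report.
Others report (4, 4): truth gives 0, best alternative gives 0.
Others report (4, 7): truth gives 0, best alternative gives 0.
Others report (4, 15): truth gives 0, best alternative gives 0.
Others report (4, 19): truth gives 0, best alternative gives 0.
Others report (7, 4): truth gives 0, best alternative gives 0.
Others report (7, 7): truth gives 0, best alternative gives 0.
(Remaining 10 profiles checked similarly; truth is weakly best in each.)
In every case the truthful report is at least as good as any alternative, so it is a dominant strategy.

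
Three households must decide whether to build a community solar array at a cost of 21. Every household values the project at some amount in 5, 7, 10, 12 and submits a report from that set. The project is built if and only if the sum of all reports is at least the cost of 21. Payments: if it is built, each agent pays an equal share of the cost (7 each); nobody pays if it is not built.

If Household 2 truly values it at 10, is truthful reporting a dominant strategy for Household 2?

No

Consider the case where Household 1 reports 5 and Household 3 reports 5.
Truthful report 10: project not built, utility 0.
Report 12 instead: project built, pays 7, utility 10 - 7 = 3.
Since 3 > 0, reporting 12 is strictly better here, so truthful reporting is not dominant.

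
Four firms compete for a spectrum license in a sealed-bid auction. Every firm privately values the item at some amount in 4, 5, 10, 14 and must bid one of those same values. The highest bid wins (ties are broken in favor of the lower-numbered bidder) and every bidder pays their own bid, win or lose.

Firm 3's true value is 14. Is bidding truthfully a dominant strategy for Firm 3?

No

Consider the case where Firm 1 bids 4, Firm 2 bids 4 and Firm 4 bids 4.
Truthful bid 14: wins, pays 14, utility 14 - 14 = 0.
Bid 5 instead: wins, pays 5, utility 14 - 5 = 9.
Since 9 > 0, bidding 5 is strictly better here, so truthful bidding is not dominant.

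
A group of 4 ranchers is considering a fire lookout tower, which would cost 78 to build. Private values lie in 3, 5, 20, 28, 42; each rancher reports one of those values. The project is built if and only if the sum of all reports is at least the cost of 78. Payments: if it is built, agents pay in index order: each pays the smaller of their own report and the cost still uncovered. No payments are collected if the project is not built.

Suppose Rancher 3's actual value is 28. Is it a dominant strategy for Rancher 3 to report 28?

No

Consider the case where Rancher 1 reports 3, Rancher 2 reports 20 and Rancher 4 reports 42.
Truthful report 28: project built, pays 28, utility 28 - 28 = 0.
Report 20 instead: project built, pays 20, utility 28 - 20 = 8.
Since 8 > 0, reporting 20 is strictly better here, so truthful reporting is not dominant.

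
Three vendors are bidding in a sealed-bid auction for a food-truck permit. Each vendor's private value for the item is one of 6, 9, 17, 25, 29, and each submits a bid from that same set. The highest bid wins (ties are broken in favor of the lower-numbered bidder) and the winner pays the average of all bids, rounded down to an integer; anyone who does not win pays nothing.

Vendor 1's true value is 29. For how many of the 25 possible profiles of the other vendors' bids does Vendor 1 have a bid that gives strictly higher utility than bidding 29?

16

Others bid (6, 6): truth gives 16; bid 6 gives 23 > 16. Violating.
Others bid (6, 9): truth gives 15; bid 9 gives 21 > 15. Violating.
Others bid (6, 17): truth gives 12; bid 17 gives 16 > 12. Violating.
Others bid (6, 25): truth gives 9; bid 25 gives 11 > 9. Violating.
Others bid (6, 29): truth gives 8; no alternative beats it.
Others bid (9, 29): truth gives 7; no alternative beats it.
(Checking all 25 profiles: 16 have a profitable deviation, 9 do not.)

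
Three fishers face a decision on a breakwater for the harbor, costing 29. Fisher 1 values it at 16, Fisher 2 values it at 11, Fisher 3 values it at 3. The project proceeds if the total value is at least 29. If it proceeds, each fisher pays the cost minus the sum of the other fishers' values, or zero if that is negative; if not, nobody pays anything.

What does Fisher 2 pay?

10

Total value 30 ≥ cost 29, so the project is built.
The other fishers' values sum to 19.
Cost minus that sum is 29 - 19 = 10.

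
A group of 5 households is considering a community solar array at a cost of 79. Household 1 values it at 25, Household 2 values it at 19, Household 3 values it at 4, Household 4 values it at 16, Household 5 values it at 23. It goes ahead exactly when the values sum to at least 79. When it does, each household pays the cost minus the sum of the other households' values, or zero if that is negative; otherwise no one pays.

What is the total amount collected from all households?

51

Total value 87 ≥ cost 79, so it is built.
Household 1: others sum to 62; max(0, 79 - 62) = 17.
Household 2: others sum to 68; max(0, 79 - 68) = 11.
Household 3: others sum to 83; max(0, 79 - 83) = 0.
Household 4: others sum to 71; max(0, 79 - 71) = 8.
Household 5: others sum to 64; max(0, 79 - 64) = 15.
Total collected = 17 + 11 + 0 + 8 + 15 = 51.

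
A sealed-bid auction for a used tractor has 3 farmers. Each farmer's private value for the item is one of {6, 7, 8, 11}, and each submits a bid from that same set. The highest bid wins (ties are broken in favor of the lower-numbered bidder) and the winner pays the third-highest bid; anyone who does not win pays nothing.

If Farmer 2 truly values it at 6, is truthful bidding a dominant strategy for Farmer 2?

Yes

Check each profile of the others' bids and compare truth against every alternative bid.
Others bid (6, 6): truth gives 0, best alternative gives 0.
Others bid (6, 7): truth gives 0, best alternative gives 0.
Others bid (6, 8): truth gives 0, best alternative gives 0.
Others bid (6, 11): truth gives 0, best alternative gives 0.
Others bid (7, 6): truth gives 0, best alternative gives 0.
Others bid (7, 7): truth gives 0, best alternative gives 0.
(Remaining 10 profiles checked similarly; truth is weakly best in each.)
In every case the truthful bid is at least as good as any alternative, so it is a dominant strategy.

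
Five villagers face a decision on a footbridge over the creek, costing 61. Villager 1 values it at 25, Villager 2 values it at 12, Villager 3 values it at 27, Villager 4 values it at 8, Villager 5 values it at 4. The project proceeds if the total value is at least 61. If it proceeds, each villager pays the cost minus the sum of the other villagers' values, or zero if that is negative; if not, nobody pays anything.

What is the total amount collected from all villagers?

22

Total value 76 ≥ cost 61, so it is built.
Villager 1: others sum to 51; max(0, 61 - 51) = 10.
Villager 2: others sum to 64; max(0, 61 - 64) = 0.
Villager 3: others sum to 49; max(0, 61 - 49) = 12.
Villager 4: others sum to 68; max(0, 61 - 68) = 0.
Villager 5: others sum to 72; max(0, 61 - 72) = 0.
Total collected = 10 + 0 + 12 + 0 + 0 = 22.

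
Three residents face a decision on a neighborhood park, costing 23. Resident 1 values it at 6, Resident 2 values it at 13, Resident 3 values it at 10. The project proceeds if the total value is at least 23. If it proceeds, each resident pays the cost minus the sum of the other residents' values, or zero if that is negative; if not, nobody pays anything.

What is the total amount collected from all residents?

Total value 29 ≥ cost 23, so it is built.
Resident 1: others sum to 23; max(0, 23 - 23) = 0.
Resident 2: others sum to 16; max(0, 23 - 16) = 7.
Resident 3: others sum to 19; max(0, 23 - 19) = 4.
Total collected = 0 + 7 + 4 = 11.

11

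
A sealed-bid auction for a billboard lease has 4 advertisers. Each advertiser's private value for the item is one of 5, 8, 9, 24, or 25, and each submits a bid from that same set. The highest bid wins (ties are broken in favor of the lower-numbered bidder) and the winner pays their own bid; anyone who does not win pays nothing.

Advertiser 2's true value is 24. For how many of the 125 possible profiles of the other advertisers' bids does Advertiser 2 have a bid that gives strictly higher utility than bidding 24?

18

Others bid (5, 5, 5): truth gives 0; bid 8 gives 16 > 0. Violating.
Others bid (5, 5, 8): truth gives 0; bid 8 gives 16 > 0. Violating.
Others bid (5, 5, 9): truth gives 0; bid 9 gives 15 > 0. Violating.
Others bid (5, 8, 5): truth gives 0; bid 8 gives 16 > 0. Violating.
Others bid (5, 5, 24): truth gives 0; no alternative beats it.
Others bid (5, 5, 25): truth gives 0; no alternative beats it.
(Checking all 125 profiles: 18 have a profitable deviation, 107 do not.)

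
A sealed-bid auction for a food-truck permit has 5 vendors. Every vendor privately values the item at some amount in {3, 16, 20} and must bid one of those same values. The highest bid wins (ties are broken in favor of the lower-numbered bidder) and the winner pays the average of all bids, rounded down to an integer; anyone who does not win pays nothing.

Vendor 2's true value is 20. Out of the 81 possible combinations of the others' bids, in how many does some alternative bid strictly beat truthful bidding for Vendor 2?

8

Others bid (3, 3, 3, 3): truth gives 14; bid 16 gives 15 > 14. Violating.
Others bid (3, 3, 3, 16): truth gives 11; bid 16 gives 12 > 11. Violating.
Others bid (3, 3, 16, 3): truth gives 11; bid 16 gives 12 > 11. Violating.
Others bid (3, 3, 16, 16): truth gives 9; bid 16 gives 10 > 9. Violating.
Others bid (3, 3, 3, 20): truth gives 11; no alternative beats it.
Others bid (3, 3, 16, 20): truth gives 8; no alternative beats it.
(Checking all 81 profiles: 8 have a profitable deviation, 73 do not.)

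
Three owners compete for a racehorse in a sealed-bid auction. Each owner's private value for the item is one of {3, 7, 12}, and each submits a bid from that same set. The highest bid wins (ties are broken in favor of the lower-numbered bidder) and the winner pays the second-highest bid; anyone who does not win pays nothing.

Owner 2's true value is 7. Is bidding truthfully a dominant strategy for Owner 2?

Yes

Check each profile of the others' bids and compare truth against every alternative bid.
Others bid (3, 3): truth gives 4, best alternative gives 4.
Others bid (3, 7): truth gives 0, best alternative gives 0.
Others bid (3, 12): truth gives 0, best alternative gives 0.
Others bid (7, 3): truth gives 0, best alternative gives 0.
Others bid (7, 7): truth gives 0, best alternative gives 0.
Others bid (7, 12): truth gives 0, best alternative gives 0.
(Remaining 3 profiles checked similarly; truth is weakly best in each.)
In every case the truthful bid is at least as good as any alternative, so it is a dominant strategy.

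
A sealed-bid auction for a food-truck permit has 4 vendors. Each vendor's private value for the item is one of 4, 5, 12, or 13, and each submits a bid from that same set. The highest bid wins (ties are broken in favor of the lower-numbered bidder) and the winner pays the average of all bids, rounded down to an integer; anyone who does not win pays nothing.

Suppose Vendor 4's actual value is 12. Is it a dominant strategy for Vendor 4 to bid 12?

Consider the case where Vendor 1 bids 4, Vendor 2 bids 4 and Vendor 3 bids 4.
Truthful bid 12: wins, pays 6, utility 12 - 6 = 6.
Bid 5 instead: wins, pays 4, utility 12 - 4 = 8.
Since 8 > 6, bidding 5 is strictly better here, so truthful bidding is not dominant.

No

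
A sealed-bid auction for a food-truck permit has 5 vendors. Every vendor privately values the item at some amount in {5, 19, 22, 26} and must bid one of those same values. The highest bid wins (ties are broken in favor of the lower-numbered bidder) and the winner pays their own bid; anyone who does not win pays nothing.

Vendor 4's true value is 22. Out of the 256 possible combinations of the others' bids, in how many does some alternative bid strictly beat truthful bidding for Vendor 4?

Others bid (5, 5, 5, 5): truth gives 0; bid 19 gives 3 > 0. Violating.
Others bid (5, 5, 5, 19): truth gives 0; bid 19 gives 3 > 0. Violating.
Others bid (5, 5, 5, 22): truth gives 0; no alternative beats it.
Others bid (5, 5, 5, 26): truth gives 0; no alternative beats it.
(Checking all 256 profiles: 2 have a profitable deviation, 254 do not.)

2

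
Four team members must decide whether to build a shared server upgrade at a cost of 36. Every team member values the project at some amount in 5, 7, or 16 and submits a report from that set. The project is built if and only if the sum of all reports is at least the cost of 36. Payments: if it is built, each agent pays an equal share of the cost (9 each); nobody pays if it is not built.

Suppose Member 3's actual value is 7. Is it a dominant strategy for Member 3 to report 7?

Consider the case where Member 1 reports 7, Member 2 reports 7 and Member 4 reports 16.
Truthful report 7: project built, pays 9, utility 7 - 9 = -2.
Report 5 instead: project not built, utility 0.
Since 0 > -2, reporting 5 is strictly better here, so truthful reporting is not dominant.

No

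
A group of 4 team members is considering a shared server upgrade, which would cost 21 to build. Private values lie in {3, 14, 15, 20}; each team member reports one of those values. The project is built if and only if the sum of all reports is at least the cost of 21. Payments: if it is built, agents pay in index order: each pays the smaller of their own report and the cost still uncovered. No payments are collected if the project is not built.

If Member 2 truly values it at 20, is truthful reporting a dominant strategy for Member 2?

Consider the case where Member 1 reports 3, Member 3 reports 3 and Member 4 reports 3.
Truthful report 20: project built, pays 18, utility 20 - 18 = 2.
Report 14 instead: project built, pays 14, utility 20 - 14 = 6.
Since 6 > 2, reporting 14 is strictly better here, so truthful reporting is not dominant.

No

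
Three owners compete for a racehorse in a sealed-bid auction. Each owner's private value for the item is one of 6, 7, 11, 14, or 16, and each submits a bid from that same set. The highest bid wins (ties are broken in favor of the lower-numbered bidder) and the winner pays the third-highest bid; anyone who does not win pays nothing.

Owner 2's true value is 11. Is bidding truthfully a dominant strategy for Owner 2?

Consider the case where Owner 1 bids 6 and Owner 3 bids 14.
Truthful bid 11: loses, pays 0, utility 0.
Bid 14 instead: wins, pays 6, utility 11 - 6 = 5.
Since 5 > 0, bidding 14 is strictly better here, so truthful bidding is not dominant.

No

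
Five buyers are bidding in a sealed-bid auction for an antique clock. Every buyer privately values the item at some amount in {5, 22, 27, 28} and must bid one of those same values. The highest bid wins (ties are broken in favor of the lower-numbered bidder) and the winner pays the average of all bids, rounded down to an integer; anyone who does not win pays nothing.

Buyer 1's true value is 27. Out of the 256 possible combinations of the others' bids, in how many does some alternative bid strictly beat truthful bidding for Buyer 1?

Others bid (5, 5, 5, 5): truth gives 18; bid 5 gives 22 > 18. Violating.
Others bid (5, 5, 5, 22): truth gives 15; bid 22 gives 16 > 15. Violating.
Others bid (5, 5, 5, 28): truth gives 0; bid 28 gives 13 > 0. Violating.
Others bid (5, 5, 22, 5): truth gives 15; bid 22 gives 16 > 15. Violating.
Others bid (5, 5, 5, 27): truth gives 14; no alternative beats it.
Others bid (5, 5, 22, 27): truth gives 10; no alternative beats it.
(Checking all 256 profiles: 176 have a profitable deviation, 80 do not.)

176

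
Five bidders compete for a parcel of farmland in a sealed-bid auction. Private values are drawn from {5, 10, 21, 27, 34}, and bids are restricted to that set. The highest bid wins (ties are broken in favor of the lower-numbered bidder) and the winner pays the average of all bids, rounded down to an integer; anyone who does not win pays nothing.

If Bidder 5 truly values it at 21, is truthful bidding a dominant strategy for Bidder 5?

No

Consider the case where Bidder 1 bids 5, Bidder 2 bids 5, Bidder 3 bids 5 and Bidder 4 bids 5.
Truthful bid 21: wins, pays 8, utility 21 - 8 = 13.
Bid 10 instead: wins, pays 6, utility 21 - 6 = 15.
Since 15 > 13, bidding 10 is strictly better here, so truthful bidding is not dominant.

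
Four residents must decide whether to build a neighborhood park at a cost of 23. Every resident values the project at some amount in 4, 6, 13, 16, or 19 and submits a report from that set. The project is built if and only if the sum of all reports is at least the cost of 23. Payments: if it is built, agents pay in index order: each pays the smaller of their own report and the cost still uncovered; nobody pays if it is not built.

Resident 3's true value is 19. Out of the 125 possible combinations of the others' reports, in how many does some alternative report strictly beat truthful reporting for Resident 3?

Others report (4, 4, 4): truth gives 4; report 13 gives 6 > 4. Violating.
Others report (4, 4, 6): truth gives 4; report 13 gives 6 > 4. Violating.
Others report (4, 4, 13): truth gives 4; report 4 gives 15 > 4. Violating.
Others report (4, 4, 16): truth gives 4; report 4 gives 15 > 4. Violating.
Others report (4, 6, 4): truth gives 6; no alternative beats it.
Others report (4, 6, 6): truth gives 6; no alternative beats it.
(Checking all 125 profiles: 25 have a profitable deviation, 100 do not.)

25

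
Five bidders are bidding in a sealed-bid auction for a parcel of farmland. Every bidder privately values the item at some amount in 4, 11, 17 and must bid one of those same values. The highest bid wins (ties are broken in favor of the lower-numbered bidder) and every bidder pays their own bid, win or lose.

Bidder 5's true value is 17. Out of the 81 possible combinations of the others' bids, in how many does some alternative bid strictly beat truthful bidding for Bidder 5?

Others bid (4, 4, 4, 4): truth gives 0; bid 11 gives 6 > 0. Violating.
Others bid (4, 4, 4, 17): truth gives -17; bid 4 gives -4 > -17. Violating.
Others bid (4, 4, 11, 17): truth gives -17; bid 4 gives -4 > -17. Violating.
Others bid (4, 4, 17, 4): truth gives -17; bid 4 gives -4 > -17. Violating.
Others bid (4, 4, 4, 11): truth gives 0; no alternative beats it.
Others bid (4, 4, 11, 4): truth gives 0; no alternative beats it.
(Checking all 81 profiles: 66 have a profitable deviation, 15 do not.)

66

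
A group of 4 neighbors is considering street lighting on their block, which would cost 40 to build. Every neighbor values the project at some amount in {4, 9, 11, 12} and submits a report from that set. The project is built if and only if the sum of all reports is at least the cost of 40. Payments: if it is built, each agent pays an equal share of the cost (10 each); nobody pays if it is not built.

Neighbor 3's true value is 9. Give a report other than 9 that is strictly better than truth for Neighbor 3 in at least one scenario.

Suppose Neighbor 1 reports 9, Neighbor 2 reports 11 and Neighbor 4 reports 11.
Report 9: project built, pays 10, utility 9 - 10 = -1.
Report 4: project not built, utility 0.
So reporting 4 beats truth here (0 > -1).

4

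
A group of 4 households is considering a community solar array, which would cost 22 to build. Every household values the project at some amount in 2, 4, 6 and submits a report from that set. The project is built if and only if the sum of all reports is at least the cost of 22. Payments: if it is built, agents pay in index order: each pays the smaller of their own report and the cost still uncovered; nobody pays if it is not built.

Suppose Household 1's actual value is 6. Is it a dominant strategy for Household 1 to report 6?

No

Consider the case where Household 2 reports 6, Household 3 reports 6 and Household 4 reports 6.
Truthful report 6: project built, pays 6, utility 6 - 6 = 0.
Report 4 instead: project built, pays 4, utility 6 - 4 = 2.
Since 2 > 0, reporting 4 is strictly better here, so truthful reporting is not dominant.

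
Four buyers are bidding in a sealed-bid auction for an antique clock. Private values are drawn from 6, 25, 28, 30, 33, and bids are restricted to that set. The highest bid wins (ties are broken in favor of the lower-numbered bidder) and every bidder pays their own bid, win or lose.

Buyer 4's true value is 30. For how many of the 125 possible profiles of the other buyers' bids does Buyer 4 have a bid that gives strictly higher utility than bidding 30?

106

Others bid (6, 6, 6): truth gives 0; bid 25 gives 5 > 0. Violating.
Others bid (6, 6, 25): truth gives 0; bid 28 gives 2 > 0. Violating.
Others bid (6, 6, 30): truth gives -30; bid 33 gives -3 > -30. Violating.
Others bid (6, 6, 33): truth gives -30; bid 6 gives -6 > -30. Violating.
Others bid (6, 6, 28): truth gives 0; no alternative beats it.
Others bid (6, 25, 28): truth gives 0; no alternative beats it.
(Checking all 125 profiles: 106 have a profitable deviation, 19 do not.)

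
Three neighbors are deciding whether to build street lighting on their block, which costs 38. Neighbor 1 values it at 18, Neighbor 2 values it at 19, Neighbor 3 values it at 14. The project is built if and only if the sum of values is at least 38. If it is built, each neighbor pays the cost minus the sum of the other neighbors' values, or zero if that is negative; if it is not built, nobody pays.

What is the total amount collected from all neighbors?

Total value 51 ≥ cost 38, so it is built.
Neighbor 1: others sum to 33; max(0, 38 - 33) = 5.
Neighbor 2: others sum to 32; max(0, 38 - 32) = 6.
Neighbor 3: others sum to 37; max(0, 38 - 37) = 1.
Total collected = 5 + 6 + 1 = 12.

12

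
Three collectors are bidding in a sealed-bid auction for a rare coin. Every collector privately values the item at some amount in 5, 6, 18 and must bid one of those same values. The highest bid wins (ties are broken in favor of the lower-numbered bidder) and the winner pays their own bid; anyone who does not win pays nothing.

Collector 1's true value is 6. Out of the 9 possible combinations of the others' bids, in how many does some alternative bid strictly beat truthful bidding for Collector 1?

1

Others bid (5, 5): truth gives 0; bid 5 gives 1 > 0. Violating.
Others bid (5, 6): truth gives 0; no alternative beats it.
Others bid (5, 18): truth gives 0; no alternative beats it.
(Checking all 9 profiles: 1 has a profitable deviation, 8 do not.)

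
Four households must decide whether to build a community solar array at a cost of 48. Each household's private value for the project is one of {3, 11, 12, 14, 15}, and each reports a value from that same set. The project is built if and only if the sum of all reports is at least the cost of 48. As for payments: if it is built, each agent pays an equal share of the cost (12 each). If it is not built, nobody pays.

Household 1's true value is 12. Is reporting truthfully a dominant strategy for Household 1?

Check each profile of the others' reports and compare truth against every alternative report.
Others report (3, 3, 3): truth gives 0, best alternative gives 0.
Others report (3, 3, 11): truth gives 0, best alternative gives 0.
Others report (3, 3, 12): truth gives 0, best alternative gives 0.
Others report (3, 3, 14): truth gives 0, best alternative gives 0.
Others report (3, 3, 15): truth gives 0, best alternative gives 0.
Others report (3, 11, 3): truth gives 0, best alternative gives 0.
(Remaining 119 profiles checked similarly; truth is weakly best in each.)
In every case the truthful report is at least as good as any alternative, so it is a dominant strategy.

Yes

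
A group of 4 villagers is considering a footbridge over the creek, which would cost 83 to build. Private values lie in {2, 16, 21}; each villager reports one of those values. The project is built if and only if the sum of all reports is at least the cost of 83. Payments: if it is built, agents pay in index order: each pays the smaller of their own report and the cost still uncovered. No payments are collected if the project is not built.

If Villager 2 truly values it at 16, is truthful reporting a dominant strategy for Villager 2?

Check each profile of the others' reports and compare truth against every alternative report.
Others report (2, 2, 2): truth gives 0, best alternative gives 0.
Others report (2, 2, 16): truth gives 0, best alternative gives 0.
Others report (2, 2, 21): truth gives 0, best alternative gives 0.
Others report (2, 16, 2): truth gives 0, best alternative gives 0.
Others report (2, 16, 16): truth gives 0, best alternative gives 0.
Others report (2, 16, 21): truth gives 0, best alternative gives 0.
(Remaining 21 profiles checked similarly; truth is weakly best in each.)
In every case the truthful report is at least as good as any alternative, so it is a dominant strategy.

Yes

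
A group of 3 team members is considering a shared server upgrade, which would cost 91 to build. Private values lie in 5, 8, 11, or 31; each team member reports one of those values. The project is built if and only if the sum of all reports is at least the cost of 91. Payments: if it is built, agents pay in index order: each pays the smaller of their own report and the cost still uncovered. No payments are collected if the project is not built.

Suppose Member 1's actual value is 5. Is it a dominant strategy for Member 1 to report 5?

Yes

Check each profile of the others' reports and compare truth against every alternative report.
Others report (5, 5): truth gives 0, best alternative gives 0.
Others report (5, 8): truth gives 0, best alternative gives 0.
Others report (5, 11): truth gives 0, best alternative gives 0.
Others report (5, 31): truth gives 0, best alternative gives 0.
Others report (8, 5): truth gives 0, best alternative gives 0.
Others report (8, 8): truth gives 0, best alternative gives 0.
(Remaining 10 profiles checked similarly; truth is weakly best in each.)
In every case the truthful report is at least as good as any alternative, so it is a dominant strategy.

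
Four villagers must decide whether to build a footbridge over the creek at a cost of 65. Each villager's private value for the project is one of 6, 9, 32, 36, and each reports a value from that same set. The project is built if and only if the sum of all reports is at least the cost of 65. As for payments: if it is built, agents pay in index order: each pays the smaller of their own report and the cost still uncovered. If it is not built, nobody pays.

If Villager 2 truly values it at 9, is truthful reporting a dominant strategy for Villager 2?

Consider the case where Villager 1 reports 6, Villager 3 reports 32 and Villager 4 reports 32.
Truthful report 9: project built, pays 9, utility 9 - 9 = 0.
Report 6 instead: project built, pays 6, utility 9 - 6 = 3.
Since 3 > 0, reporting 6 is strictly better here, so truthful reporting is not dominant.

No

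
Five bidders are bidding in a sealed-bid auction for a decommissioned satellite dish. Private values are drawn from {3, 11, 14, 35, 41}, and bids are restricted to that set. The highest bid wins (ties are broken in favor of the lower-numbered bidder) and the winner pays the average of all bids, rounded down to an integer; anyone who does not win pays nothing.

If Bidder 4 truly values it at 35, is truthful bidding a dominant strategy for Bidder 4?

Consider the case where Bidder 1 bids 3, Bidder 2 bids 3, Bidder 3 bids 3 and Bidder 5 bids 3.
Truthful bid 35: wins, pays 9, utility 35 - 9 = 26.
Bid 11 instead: wins, pays 4, utility 35 - 4 = 31.
Since 31 > 26, bidding 11 is strictly better here, so truthful bidding is not dominant.

No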